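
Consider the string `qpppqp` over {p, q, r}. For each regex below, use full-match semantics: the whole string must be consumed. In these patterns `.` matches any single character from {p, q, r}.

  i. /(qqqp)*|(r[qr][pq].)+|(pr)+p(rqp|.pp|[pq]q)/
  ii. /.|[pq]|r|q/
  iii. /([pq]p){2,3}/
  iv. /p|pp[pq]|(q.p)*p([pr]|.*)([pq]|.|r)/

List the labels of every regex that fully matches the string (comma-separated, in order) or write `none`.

i → no match
ii → no match
iii → match
iv → match

iii, iv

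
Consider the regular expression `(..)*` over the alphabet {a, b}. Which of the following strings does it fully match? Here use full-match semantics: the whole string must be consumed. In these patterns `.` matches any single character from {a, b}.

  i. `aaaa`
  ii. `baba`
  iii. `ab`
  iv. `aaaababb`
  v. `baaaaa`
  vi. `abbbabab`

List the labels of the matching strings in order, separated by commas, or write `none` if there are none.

i → match
ii → match
iii → match
iv → match
v → match
vi → match

i, ii, iii, iv, v, vi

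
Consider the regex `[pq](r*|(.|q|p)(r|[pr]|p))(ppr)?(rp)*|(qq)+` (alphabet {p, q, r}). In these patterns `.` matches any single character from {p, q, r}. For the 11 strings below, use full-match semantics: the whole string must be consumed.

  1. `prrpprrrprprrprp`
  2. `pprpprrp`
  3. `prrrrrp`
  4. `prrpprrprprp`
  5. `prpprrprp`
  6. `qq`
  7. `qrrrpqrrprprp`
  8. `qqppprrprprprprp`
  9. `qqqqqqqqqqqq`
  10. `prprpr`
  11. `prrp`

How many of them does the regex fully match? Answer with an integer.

8

1 → no match
2. `pprpprrp` → match
3. `prrrrrp` → match
4. `prrpprrprprp` → match
5. `prpprrprp` → match
6. `qq` → match
7 → no match
8 → match
9. `qqqqqqqqqqqq` → match
10. `prprpr` → no match
11. `prrp` → match
Total matched: 8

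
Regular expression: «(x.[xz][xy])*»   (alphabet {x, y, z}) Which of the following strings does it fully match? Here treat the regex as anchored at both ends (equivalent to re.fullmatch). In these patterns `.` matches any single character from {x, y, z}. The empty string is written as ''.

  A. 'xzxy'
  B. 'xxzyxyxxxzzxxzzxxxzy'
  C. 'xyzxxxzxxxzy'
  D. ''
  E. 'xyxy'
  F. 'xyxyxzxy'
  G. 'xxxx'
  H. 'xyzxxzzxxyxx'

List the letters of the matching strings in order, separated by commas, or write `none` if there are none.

A, B, C, D, E, F, G, H

A → match
B → match
C → match
D → match
E → match
F → match
G → match
H → match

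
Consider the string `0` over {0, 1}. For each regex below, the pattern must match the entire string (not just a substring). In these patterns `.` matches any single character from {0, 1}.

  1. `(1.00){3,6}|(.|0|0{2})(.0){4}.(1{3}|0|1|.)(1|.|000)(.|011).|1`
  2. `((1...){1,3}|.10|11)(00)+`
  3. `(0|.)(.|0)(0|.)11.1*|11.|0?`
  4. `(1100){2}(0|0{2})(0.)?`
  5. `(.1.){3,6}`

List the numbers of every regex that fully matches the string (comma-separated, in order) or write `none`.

3

1 → no match
2 → no match — must end with `00`
3 → match
4 → no match — must start with `1100`
5 → no match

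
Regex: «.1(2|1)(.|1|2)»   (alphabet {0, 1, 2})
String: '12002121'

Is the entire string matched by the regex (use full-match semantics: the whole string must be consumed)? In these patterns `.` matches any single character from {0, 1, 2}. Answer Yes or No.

No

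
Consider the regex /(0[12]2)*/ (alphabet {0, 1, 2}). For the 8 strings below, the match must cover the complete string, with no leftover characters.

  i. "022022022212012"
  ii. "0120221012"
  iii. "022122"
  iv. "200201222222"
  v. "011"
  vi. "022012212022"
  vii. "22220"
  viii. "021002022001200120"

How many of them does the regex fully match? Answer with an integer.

0

i → no match
ii → no match
iii → no match
iv → no match
v → no match
vi → no match
vii → no match
viii → no match
Total matched: 0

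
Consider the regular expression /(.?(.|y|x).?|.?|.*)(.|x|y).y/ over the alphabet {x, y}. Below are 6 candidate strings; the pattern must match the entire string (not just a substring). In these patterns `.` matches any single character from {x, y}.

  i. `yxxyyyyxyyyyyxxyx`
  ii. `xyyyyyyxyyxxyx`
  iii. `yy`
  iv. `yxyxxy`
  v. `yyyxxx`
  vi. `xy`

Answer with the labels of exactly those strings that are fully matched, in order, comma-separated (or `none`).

i → no match — must end with `y`
ii → no match — must end with `y`
iii. `yy` → no match
iv. `yxyxxy` → match
v. `yyyxxx` → no match — must end with `y`
vi. `xy` → no match

iv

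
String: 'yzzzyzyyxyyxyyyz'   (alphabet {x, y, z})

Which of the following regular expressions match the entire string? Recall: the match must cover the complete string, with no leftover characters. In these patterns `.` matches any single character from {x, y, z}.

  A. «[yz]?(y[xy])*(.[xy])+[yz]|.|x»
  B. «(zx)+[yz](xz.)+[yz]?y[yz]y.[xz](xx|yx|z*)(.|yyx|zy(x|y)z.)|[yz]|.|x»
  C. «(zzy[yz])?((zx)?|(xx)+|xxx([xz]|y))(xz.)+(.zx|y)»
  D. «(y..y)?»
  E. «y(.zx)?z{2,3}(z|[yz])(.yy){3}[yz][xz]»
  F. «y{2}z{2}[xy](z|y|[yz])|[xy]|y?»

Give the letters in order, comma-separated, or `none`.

E

A → no match
B → no match
C → no match
D → no match
E → match
F → no match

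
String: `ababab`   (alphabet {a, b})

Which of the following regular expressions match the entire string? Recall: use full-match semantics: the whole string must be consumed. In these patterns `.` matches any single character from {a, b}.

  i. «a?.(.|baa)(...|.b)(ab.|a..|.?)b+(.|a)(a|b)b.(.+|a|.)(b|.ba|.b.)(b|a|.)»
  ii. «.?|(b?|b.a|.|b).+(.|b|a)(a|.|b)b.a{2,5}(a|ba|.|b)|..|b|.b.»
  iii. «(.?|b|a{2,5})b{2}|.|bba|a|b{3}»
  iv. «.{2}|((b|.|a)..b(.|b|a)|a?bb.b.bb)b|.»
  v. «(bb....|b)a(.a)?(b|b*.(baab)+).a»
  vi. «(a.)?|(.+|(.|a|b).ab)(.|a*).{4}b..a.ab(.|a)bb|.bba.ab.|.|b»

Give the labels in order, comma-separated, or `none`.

i → no match
ii → no match
iii → no match
iv → match
v → no match — must end with `a`
vi → no match

iv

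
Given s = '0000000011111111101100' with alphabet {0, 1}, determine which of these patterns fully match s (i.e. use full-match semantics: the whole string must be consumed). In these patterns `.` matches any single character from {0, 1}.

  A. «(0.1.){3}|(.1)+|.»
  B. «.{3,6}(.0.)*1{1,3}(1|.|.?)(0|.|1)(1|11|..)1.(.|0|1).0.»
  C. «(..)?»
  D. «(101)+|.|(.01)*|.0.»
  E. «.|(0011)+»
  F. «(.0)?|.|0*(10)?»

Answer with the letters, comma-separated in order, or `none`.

A → no match
B → match
C → no match
D → no match
E → no match
F → no match

B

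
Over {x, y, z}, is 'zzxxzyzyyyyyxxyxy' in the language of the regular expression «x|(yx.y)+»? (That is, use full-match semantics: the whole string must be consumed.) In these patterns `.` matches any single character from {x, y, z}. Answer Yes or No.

No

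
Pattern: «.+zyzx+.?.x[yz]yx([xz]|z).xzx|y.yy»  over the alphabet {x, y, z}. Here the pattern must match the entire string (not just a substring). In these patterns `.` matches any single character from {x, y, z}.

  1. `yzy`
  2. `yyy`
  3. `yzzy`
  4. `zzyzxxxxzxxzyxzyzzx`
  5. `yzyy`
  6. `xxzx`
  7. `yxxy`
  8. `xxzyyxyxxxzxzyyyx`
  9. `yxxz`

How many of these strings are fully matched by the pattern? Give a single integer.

1

1 → no match
2 → no match
3 → no match
4 → no match
5 → match
6 → no match
7 → no match
8 → no match
9 → no match
Total matched: 1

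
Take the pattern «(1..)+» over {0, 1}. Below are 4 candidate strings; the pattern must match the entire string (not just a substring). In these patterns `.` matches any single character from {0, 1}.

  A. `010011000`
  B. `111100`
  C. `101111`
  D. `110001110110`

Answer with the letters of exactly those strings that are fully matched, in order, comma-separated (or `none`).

B, C

A. `010011000` → no match — must start with `1`
B. `111100` → match
C. `101111` → match
D. `110001110110` → no match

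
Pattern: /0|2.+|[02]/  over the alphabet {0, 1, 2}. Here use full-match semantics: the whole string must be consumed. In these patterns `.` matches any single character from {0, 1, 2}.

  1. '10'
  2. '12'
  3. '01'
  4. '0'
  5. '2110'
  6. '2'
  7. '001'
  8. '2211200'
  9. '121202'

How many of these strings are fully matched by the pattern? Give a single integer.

1 → no match
2 → no match
3 → no match
4 → match
5 → match
6 → match
7 → no match
8 → match
9 → no match
Total matched: 4

4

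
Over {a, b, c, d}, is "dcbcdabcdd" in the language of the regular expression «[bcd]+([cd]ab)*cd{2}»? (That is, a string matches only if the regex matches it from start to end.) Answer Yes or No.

Yes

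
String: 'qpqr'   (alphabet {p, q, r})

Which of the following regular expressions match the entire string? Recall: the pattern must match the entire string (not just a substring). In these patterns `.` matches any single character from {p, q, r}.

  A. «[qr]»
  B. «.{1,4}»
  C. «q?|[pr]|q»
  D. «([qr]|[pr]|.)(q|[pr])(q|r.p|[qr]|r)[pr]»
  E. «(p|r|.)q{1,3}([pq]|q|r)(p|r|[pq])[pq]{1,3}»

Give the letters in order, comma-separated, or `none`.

B, D

A → no match
B → match
C → no match
D → match
E → no match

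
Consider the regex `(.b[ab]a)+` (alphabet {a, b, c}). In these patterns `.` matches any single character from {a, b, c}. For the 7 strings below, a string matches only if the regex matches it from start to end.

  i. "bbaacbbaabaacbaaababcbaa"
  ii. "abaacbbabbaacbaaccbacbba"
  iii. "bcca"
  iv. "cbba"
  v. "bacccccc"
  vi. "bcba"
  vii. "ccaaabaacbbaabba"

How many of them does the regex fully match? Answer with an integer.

1

i → no match
ii → no match
iii → no match
iv → match
v → no match — must end with "a"
vi → no match
vii → no match
Total matched: 1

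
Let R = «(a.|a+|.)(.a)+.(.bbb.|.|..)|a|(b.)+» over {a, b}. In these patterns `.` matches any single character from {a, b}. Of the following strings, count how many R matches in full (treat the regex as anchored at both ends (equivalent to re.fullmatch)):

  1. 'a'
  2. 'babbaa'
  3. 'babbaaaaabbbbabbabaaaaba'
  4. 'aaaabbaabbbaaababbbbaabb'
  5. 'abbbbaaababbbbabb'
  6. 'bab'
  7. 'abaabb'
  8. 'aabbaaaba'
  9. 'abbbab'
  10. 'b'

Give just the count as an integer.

2

1 → match
2 → no match
3 → no match
4 → no match
5 → no match
6 → no match
7 → match
8 → no match
9 → no match
10 → no match
Total matched: 2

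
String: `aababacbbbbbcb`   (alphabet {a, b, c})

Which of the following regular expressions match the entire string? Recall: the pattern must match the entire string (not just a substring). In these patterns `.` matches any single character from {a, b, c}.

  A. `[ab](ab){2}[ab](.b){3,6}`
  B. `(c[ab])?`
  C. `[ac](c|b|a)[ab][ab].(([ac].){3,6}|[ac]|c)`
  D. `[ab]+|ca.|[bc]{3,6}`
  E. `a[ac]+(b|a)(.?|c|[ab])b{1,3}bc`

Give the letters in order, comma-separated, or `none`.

A → match
B → no match
C → no match
D → no match
E → no match — must end with `bbc`

A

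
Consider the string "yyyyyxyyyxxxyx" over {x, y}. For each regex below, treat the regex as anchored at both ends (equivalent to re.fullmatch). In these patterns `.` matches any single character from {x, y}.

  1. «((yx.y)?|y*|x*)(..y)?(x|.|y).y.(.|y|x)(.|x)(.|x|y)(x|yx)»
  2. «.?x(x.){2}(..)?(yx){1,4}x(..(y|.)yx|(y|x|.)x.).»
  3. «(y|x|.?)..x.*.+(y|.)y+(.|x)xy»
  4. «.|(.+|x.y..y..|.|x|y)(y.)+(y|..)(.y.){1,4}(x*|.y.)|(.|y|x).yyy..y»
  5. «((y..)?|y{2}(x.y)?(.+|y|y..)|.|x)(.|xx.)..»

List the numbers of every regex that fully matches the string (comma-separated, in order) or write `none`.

1, 4, 5

1 → match
2 → no match
3 → no match — must end with "xy"
4 → match
5 → match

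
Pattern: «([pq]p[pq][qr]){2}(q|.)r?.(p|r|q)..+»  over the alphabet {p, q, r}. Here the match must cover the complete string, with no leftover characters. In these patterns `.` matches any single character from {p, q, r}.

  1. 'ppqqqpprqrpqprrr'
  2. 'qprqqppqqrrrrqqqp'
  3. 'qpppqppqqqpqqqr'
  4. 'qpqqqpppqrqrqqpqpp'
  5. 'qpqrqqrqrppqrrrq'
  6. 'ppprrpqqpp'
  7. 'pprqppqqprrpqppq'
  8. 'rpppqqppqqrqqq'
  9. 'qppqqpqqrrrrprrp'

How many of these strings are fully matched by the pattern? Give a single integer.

1 → match
2 → no match
3 → no match
4 → no match
5 → no match
6. 'ppprrpqqpp' → no match
7 → no match
8 → no match
9 → match
Total matched: 2

2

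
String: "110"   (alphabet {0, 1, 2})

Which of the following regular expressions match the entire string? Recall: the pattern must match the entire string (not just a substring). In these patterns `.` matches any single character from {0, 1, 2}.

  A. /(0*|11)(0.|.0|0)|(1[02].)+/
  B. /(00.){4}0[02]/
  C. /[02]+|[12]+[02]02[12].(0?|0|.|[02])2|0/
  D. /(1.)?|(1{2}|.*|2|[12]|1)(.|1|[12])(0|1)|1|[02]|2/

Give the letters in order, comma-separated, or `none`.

A, D

A → match
B → no match — must start with "00"
C → no match
D → match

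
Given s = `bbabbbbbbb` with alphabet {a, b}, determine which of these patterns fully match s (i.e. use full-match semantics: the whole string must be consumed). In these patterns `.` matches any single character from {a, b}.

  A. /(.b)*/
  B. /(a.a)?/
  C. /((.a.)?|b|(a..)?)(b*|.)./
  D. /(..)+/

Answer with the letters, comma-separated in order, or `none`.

A, D

A → match
B → no match
C → no match
D → match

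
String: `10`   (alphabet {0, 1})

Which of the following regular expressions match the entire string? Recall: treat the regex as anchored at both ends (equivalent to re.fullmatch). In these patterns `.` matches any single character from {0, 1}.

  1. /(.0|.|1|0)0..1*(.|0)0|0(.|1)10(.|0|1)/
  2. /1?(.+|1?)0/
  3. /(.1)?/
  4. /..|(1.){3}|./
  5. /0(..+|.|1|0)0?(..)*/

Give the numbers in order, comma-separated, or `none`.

1 → no match
2 → match
3 → no match
4 → match
5 → no match — must start with `0`

2, 4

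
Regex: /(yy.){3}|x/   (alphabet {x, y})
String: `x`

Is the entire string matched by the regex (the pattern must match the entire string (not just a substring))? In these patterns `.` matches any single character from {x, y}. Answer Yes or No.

Yes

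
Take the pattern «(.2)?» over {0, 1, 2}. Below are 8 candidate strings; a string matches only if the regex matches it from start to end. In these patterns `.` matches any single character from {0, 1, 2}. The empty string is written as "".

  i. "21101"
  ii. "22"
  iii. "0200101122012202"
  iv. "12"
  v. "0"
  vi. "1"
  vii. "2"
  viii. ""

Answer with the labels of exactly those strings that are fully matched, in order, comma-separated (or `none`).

ii, iv, viii

i → no match
ii → match
iii → no match
iv → match
v → no match
vi → no match
vii → no match
viii → match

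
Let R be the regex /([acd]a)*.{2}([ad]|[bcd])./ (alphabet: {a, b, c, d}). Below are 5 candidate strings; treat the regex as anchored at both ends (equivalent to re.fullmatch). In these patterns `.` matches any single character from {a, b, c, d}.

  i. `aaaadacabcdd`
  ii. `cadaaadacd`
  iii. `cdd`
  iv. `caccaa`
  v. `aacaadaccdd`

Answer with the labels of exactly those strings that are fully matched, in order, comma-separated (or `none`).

i. `aaaadacabcdd` → match
ii. `cadaaadacd` → match
iii. `cdd` → no match
iv. `caccaa` → match
v. `aacaadaccdd` → no match

i, ii, iv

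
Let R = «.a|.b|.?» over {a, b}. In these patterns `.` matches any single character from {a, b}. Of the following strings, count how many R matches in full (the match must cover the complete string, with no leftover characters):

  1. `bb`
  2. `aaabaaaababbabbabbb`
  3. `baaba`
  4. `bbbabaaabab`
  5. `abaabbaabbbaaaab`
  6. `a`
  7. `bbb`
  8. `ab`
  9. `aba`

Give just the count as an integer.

1. `bb` → match
2 → no match
3. `baaba` → no match
4. `bbbabaaabab` → no match
5 → no match
6. `a` → match
7. `bbb` → no match
8. `ab` → match
9. `aba` → no match
Total matched: 3

3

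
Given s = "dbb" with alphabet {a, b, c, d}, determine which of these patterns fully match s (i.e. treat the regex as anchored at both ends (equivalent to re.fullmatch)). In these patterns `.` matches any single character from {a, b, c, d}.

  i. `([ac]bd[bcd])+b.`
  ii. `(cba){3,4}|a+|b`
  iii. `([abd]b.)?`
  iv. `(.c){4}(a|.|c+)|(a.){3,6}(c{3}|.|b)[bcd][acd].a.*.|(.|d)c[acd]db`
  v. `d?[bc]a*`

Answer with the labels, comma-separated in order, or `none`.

iii

i → no match
ii → no match
iii → match
iv → no match
v → no match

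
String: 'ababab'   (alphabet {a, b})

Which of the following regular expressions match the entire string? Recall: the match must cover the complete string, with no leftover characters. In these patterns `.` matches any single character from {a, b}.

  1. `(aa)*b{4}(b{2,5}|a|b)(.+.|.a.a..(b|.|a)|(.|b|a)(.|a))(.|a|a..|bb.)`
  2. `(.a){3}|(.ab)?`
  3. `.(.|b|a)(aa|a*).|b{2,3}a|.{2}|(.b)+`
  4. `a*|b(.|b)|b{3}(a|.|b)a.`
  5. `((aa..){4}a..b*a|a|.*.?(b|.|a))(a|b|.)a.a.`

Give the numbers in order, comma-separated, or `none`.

1 → no match
2 → no match
3 → match
4 → no match
5 → match

3, 5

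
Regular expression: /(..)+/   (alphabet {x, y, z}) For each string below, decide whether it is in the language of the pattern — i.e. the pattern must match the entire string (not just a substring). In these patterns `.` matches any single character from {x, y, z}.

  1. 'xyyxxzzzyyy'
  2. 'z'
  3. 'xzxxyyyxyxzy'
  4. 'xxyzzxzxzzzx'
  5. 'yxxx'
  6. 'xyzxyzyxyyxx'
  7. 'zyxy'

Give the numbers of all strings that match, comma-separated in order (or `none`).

1 → no match
2 → no match
3 → match
4 → match
5 → match
6 → match
7 → match

3, 4, 5, 6, 7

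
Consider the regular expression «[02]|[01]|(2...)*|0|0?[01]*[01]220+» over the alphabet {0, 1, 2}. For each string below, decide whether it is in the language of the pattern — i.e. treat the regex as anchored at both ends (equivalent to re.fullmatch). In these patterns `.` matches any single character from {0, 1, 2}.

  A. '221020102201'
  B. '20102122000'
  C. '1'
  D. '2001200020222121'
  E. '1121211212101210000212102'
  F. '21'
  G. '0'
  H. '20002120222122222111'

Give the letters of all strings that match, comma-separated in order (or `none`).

A, C, D, G, H

A → match
B → no match
C → match
D → match
E → no match
F → no match
G → match
H → match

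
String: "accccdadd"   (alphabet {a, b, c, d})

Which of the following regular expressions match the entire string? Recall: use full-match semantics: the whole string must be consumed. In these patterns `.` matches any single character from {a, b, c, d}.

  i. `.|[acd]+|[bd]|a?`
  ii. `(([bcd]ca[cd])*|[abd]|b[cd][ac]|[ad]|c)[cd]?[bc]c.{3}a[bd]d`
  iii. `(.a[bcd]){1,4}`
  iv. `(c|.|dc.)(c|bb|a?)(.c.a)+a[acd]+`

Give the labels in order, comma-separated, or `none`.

i → match
ii → match
iii → no match
iv → no match

i, ii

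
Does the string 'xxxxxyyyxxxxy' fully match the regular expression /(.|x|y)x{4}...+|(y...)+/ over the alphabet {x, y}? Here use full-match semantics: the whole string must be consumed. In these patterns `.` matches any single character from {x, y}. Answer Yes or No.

Yes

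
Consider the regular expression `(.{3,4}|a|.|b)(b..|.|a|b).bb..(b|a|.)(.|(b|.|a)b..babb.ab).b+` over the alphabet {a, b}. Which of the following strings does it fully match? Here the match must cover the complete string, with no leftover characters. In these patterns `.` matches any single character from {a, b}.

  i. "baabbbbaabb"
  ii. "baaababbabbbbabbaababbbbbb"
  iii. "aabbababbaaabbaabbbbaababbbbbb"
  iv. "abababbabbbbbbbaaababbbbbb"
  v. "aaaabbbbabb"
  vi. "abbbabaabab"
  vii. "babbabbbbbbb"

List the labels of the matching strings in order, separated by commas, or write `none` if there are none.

i

i → match
ii → no match
iii → no match
iv → no match
v → no match
vi → no match
vii → no match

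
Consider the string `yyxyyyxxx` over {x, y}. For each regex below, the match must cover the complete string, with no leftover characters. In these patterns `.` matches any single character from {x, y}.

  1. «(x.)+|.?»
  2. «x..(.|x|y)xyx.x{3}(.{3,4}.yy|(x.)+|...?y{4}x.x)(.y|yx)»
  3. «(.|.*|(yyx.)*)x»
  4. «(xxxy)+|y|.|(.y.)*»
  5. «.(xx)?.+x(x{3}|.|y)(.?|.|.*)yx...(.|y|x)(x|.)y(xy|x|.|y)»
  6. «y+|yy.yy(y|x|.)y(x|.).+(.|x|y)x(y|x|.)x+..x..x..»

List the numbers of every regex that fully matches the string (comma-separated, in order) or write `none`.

1 → no match
2 → no match — must start with `x`
3 → match
4 → no match
5 → no match
6 → no match

3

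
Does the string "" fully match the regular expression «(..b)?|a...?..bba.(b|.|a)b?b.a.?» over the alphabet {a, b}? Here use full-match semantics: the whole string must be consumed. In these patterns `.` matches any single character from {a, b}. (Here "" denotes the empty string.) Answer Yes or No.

Yes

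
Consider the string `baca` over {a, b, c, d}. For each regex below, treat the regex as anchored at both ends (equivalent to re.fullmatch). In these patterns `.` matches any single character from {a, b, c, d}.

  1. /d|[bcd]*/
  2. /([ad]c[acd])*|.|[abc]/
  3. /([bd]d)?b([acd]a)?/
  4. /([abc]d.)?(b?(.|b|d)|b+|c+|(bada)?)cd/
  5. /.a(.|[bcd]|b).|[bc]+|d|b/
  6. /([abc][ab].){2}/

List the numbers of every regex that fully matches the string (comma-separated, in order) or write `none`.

1 → no match
2 → no match
3 → no match
4 → no match — must end with `cd`
5 → match
6 → no match

5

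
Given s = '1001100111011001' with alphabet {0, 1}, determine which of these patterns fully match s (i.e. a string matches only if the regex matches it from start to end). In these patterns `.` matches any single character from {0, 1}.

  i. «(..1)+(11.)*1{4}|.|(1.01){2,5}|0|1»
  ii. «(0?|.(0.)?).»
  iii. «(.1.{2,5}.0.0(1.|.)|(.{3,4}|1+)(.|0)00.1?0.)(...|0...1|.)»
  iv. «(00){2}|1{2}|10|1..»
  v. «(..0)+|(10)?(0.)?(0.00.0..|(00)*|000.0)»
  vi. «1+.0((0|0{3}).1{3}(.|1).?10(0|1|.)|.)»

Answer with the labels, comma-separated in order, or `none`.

i

i → match
ii → no match
iii → no match
iv → no match
v → no match
vi → no match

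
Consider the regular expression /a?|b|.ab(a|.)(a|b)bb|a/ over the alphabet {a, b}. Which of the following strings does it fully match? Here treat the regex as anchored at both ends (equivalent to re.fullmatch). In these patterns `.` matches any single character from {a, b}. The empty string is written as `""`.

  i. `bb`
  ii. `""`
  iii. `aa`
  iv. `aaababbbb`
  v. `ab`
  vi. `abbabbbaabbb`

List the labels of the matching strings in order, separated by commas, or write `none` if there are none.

ii

i → no match
ii → match
iii → no match
iv → no match
v → no match
vi → no match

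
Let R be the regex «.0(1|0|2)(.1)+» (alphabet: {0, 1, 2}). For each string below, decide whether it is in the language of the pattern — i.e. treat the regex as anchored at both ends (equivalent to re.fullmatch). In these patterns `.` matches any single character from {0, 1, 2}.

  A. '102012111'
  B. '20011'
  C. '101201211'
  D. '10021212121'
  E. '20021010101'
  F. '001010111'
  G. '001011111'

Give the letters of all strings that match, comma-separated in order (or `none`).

A, B, D, E, F, G

A → match
B → match
C → no match
D → match
E → match
F → match
G → match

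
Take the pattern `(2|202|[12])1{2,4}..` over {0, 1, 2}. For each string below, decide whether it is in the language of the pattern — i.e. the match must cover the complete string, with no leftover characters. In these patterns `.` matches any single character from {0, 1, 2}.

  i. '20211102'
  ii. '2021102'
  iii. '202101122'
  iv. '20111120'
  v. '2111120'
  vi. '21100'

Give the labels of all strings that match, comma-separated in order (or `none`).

i → match
ii → match
iii → no match
iv → no match
v → match
vi → match

i, ii, v, vi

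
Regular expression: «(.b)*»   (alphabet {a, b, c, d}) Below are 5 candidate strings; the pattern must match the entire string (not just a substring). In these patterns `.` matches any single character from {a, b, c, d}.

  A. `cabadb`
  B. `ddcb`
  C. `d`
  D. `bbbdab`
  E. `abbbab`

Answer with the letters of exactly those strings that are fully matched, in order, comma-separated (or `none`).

A. `cabadb` → no match
B. `ddcb` → no match
C. `d` → no match
D. `bbbdab` → no match
E. `abbbab` → match

E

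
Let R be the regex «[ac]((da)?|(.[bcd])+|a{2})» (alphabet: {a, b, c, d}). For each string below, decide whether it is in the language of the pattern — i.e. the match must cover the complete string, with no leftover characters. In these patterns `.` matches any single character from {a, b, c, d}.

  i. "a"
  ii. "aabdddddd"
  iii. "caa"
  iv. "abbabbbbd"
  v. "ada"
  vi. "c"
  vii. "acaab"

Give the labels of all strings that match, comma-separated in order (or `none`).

i, ii, iii, iv, v, vi

i → match
ii → match
iii → match
iv → match
v → match
vi → match
vii → no match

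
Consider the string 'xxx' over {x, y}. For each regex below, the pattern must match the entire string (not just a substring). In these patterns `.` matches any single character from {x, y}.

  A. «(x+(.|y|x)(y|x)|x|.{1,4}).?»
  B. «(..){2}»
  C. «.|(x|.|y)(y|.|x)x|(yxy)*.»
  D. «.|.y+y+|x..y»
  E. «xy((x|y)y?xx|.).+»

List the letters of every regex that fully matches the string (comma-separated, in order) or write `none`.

A → match
B → no match
C → match
D → no match
E → no match — must start with 'xy'

A, C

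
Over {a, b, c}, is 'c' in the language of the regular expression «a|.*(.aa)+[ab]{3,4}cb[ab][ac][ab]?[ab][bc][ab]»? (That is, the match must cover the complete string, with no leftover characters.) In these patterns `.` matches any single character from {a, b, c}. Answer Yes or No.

No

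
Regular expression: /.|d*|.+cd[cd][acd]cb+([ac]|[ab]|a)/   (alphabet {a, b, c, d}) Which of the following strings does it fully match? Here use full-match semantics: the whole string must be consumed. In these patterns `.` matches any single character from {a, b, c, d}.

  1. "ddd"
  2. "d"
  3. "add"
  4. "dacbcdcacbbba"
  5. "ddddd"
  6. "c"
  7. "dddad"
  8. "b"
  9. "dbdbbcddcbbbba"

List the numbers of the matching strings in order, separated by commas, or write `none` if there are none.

1, 2, 4, 5, 6, 8

1 → match
2 → match
3 → no match
4 → match
5 → match
6 → match
7 → no match
8 → match
9 → no match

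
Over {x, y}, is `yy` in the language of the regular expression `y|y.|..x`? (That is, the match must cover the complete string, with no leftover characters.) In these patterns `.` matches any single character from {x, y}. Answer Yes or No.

Yes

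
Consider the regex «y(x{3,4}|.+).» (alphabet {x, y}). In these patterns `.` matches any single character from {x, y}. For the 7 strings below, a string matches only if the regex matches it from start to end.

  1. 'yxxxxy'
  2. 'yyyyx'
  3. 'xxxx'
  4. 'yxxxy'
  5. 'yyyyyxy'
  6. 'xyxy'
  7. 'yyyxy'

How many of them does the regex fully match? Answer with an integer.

1 → match
2 → match
3 → no match — must start with 'y'
4 → match
5 → match
6 → no match — must start with 'y'
7 → match
Total matched: 5

5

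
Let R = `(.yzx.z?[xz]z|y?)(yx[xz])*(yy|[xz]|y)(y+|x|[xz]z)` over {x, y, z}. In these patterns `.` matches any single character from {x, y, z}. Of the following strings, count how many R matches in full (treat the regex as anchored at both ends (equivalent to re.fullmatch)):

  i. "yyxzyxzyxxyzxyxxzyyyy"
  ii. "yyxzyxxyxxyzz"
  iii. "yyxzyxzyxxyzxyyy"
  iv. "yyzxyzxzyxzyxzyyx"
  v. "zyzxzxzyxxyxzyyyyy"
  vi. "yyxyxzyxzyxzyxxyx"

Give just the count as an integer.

3

i → no match
ii → match
iii → no match
iv → match
v → match
vi → no match
Total matched: 3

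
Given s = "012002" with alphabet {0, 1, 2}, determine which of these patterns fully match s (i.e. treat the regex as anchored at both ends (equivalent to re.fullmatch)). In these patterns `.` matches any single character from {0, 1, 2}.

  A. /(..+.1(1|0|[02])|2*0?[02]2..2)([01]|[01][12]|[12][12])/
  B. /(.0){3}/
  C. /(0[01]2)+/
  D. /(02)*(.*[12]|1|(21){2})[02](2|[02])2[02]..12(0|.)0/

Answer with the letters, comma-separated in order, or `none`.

C

A → no match
B → no match — must end with "0"
C → match
D → no match — must end with "0"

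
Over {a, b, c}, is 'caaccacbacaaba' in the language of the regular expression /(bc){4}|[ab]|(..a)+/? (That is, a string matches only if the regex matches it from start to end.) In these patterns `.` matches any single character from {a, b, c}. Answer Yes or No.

No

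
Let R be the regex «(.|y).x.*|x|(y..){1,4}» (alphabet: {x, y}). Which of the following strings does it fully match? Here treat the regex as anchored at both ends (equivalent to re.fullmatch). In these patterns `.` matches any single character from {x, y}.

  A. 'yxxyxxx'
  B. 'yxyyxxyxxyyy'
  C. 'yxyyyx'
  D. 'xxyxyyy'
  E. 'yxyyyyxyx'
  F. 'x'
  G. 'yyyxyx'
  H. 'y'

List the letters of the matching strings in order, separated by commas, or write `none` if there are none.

A. 'yxxyxxx' → match
B. 'yxyyxxyxxyyy' → match
C. 'yxyyyx' → match
D. 'xxyxyyy' → no match
E. 'yxyyyyxyx' → no match
F. 'x' → match
G. 'yyyxyx' → no match
H. 'y' → no match

A, B, C, F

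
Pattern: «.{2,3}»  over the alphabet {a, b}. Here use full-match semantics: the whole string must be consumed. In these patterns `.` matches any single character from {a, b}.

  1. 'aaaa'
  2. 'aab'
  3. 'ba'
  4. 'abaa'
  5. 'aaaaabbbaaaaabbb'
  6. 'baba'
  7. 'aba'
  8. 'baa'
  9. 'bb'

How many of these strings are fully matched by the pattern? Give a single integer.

1. 'aaaa' → no match
2. 'aab' → match
3. 'ba' → match
4. 'abaa' → no match
5 → no match
6. 'baba' → no match
7. 'aba' → match
8. 'baa' → match
9. 'bb' → match
Total matched: 5

5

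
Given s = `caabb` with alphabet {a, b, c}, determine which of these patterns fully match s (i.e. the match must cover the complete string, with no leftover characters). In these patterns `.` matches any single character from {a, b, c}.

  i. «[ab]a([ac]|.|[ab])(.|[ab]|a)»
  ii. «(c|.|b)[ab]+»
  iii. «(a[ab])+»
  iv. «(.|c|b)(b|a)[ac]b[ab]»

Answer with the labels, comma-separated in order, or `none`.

ii, iv

i → no match
ii → match
iii → no match — must start with `a`
iv → match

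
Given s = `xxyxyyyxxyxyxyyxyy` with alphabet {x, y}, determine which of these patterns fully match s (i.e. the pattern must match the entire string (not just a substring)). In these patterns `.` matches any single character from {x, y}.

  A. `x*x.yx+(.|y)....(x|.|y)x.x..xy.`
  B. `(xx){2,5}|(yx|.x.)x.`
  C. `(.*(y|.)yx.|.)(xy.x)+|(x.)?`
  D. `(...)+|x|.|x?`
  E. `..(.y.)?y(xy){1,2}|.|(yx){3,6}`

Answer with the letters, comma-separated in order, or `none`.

A → match
B → no match
C → no match
D → match
E → no match

A, D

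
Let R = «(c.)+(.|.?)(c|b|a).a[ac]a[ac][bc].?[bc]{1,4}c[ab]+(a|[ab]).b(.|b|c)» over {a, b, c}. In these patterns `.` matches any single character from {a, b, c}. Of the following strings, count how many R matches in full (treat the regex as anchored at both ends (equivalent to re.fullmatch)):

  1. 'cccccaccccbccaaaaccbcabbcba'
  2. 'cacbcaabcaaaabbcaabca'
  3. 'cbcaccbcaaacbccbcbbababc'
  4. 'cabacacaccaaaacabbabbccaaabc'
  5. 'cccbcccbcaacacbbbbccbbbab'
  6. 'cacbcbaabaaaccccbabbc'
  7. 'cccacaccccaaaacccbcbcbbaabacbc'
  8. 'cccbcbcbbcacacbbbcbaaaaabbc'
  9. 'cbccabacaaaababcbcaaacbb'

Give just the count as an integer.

5

1 → match
2 → no match
3 → match
4 → no match
5 → no match
6 → match
7 → match
8 → match
9 → no match
Total matched: 5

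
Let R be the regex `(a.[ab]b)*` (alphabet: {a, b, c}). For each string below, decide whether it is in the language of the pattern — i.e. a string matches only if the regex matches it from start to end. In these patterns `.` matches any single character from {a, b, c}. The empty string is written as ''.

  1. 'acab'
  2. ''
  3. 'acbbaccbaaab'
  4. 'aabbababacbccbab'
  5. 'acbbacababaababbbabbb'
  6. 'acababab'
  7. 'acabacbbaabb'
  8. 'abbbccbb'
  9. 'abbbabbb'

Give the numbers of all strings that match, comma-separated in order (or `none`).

1 → match
2 → match
3 → no match
4 → no match
5 → no match
6 → match
7 → match
8 → no match
9 → match

1, 2, 6, 7, 9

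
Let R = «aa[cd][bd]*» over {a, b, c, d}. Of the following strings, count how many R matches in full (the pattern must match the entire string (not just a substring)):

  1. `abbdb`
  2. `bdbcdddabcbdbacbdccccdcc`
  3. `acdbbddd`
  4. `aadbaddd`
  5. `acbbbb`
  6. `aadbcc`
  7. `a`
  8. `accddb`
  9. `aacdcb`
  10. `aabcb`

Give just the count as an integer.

0

1 → no match — must start with `aa`
2 → no match — must start with `aa`
3 → no match — must start with `aa`
4 → no match
5 → no match — must start with `aa`
6 → no match
7 → no match — must start with `aa`
8 → no match — must start with `aa`
9 → no match
10 → no match
Total matched: 0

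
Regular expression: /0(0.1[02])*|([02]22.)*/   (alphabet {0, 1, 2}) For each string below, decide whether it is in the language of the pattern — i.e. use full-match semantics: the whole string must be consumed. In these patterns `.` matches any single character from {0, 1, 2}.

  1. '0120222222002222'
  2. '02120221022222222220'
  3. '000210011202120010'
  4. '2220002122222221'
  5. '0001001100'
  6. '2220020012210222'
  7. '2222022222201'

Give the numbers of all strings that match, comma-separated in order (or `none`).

1 → no match
2 → no match
3 → no match
4 → no match
5 → no match
6 → no match
7 → no match

none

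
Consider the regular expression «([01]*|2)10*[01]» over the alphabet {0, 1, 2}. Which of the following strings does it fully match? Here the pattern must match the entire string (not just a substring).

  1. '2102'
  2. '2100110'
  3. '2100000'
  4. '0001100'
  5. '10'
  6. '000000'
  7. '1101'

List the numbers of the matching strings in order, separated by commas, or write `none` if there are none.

1 → no match
2 → no match
3 → match
4 → match
5 → match
6 → no match
7 → match

3, 4, 5, 7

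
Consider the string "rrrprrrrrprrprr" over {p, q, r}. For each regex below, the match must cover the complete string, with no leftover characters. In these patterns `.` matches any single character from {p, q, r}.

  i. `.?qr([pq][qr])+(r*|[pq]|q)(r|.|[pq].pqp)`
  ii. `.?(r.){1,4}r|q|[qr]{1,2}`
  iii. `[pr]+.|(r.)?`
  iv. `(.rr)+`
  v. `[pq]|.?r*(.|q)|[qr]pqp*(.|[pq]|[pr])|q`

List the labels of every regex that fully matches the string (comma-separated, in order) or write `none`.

i → no match
ii → no match
iii → match
iv → match
v → no match

iii, iv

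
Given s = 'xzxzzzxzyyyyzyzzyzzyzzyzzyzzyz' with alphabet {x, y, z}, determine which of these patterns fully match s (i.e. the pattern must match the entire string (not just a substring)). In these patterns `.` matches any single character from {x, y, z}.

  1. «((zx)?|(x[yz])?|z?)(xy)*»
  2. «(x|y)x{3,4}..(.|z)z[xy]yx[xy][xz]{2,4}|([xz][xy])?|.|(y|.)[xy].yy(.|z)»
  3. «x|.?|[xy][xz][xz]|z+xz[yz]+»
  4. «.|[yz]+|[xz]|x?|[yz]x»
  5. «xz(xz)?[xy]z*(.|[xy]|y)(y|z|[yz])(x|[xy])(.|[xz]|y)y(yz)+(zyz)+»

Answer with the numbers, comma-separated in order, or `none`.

1 → no match
2 → no match
3 → no match
4 → no match
5 → match

5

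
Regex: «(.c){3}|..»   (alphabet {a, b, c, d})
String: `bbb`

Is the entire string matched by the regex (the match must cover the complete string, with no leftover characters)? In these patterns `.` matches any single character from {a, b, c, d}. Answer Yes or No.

No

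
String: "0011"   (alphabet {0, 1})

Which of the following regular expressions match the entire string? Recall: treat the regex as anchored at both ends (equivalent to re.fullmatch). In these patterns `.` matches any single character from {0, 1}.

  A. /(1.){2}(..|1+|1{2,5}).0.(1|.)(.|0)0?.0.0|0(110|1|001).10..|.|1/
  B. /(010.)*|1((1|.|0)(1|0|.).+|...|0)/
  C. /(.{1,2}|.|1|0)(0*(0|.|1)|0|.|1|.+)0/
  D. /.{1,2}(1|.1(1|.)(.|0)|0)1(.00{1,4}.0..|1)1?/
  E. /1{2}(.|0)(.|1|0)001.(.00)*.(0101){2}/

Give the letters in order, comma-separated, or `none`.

D

A → no match
B → no match
C → no match — must end with "0"
D → match
E → no match — must start with "1"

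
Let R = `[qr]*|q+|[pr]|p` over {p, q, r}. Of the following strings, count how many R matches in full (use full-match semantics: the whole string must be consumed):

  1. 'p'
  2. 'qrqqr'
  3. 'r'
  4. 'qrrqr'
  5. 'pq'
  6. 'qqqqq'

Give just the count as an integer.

5

1. 'p' → match
2. 'qrqqr' → match
3. 'r' → match
4. 'qrrqr' → match
5. 'pq' → no match
6. 'qqqqq' → match
Total matched: 5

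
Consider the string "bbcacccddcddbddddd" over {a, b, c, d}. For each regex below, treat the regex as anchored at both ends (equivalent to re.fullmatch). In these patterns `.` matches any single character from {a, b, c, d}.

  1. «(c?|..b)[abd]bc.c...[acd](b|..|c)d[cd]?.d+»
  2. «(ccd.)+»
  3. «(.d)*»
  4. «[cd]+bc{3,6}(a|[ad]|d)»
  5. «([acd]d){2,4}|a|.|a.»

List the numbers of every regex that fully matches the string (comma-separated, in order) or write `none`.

1 → match
2 → no match — must start with "ccd"
3 → no match
4 → no match
5 → no match

1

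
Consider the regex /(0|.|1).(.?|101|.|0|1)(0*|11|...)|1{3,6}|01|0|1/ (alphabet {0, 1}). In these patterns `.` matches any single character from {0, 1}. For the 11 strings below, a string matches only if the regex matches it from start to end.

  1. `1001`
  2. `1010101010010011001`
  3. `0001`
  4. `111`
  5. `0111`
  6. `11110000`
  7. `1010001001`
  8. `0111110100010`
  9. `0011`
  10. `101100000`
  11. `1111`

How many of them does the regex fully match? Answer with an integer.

4

1 → no match
2 → no match
3 → no match
4 → match
5 → match
6 → no match
7 → no match
8 → no match
9 → match
10 → no match
11 → match
Total matched: 4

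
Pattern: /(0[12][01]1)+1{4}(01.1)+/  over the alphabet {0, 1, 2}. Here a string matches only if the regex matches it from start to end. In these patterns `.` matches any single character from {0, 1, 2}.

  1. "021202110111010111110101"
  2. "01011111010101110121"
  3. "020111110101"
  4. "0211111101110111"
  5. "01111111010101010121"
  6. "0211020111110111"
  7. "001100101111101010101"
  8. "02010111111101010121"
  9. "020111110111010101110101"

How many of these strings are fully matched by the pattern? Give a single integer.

7

1 → no match
2 → match
3 → match
4 → match
5 → match
6 → match
7 → no match
8 → match
9 → match
Total matched: 7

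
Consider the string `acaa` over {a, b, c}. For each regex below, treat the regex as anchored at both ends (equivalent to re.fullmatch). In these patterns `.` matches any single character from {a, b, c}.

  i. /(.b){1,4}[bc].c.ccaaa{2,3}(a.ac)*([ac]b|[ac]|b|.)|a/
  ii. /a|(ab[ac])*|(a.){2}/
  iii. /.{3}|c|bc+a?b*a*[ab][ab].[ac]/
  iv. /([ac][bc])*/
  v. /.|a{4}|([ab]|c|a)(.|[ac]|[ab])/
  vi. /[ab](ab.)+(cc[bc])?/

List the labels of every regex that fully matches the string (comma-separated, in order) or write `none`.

ii

i → no match
ii → match
iii → no match
iv → no match
v → no match
vi → no match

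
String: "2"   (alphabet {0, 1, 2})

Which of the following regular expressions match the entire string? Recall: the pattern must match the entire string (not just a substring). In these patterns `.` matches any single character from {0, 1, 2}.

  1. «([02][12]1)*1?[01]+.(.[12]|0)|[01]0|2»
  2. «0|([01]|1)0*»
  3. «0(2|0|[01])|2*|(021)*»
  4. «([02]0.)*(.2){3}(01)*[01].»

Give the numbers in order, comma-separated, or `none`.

1 → match
2 → no match
3 → match
4 → no match

1, 3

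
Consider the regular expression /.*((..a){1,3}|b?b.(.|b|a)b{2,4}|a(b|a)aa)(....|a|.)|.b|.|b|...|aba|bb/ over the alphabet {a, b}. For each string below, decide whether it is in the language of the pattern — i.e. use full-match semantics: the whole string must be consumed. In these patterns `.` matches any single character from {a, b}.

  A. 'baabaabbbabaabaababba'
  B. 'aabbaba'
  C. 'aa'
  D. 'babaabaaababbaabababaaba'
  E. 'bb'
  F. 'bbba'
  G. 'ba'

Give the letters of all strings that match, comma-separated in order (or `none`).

E

A → no match
B → no match
C → no match
D → no match
E → match
F → no match
G → no match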